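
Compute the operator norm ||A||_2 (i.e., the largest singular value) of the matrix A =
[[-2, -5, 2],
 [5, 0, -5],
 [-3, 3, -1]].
||A||_2 ≈ 7.96 (= sqrt(largest eigenvalue of A^T A))

||A||_2 = sigma_max(A) = sqrt(lambda_max(A^T A)). Form the symmetric matrix M = A^T A =
[[38, 1, -26],
 [1, 34, -13],
 [-26, -13, 30]].
Its characteristic polynomial (trace, sum of principal 2x2 minors, determinant of M give the coefficients) is
  p(λ) = det(λ I - M) = λ^3 - 102λ^2 + 2606λ - 10000.
No integer candidate from the rational root theorem (±divisors of 10000) is a root, so the roots are irrational. The cubic discriminant is Δ = 2562015280 > 0, so there are three distinct real roots. p(4) = -1144 and p(5) = 605 have opposite signs, so a root lies in (4, 5); Newton's method refines it to λ ≈ 4.6425. p(33) = 857 and p(34) = -4 have opposite signs, so a root lies in (33, 34); Newton's method refines it to λ ≈ 33.9954. p(63) = -613 and p(64) = 1136 have opposite signs, so a root lies in (63, 64); Newton's method refines it to λ ≈ 63.3622. Check (Vieta): the three roots sum to 102, matching tr M = 102.
So the eigenvalues of A^T A are ≈ 4.6425, 33.9954, 63.3622 (all ≥ 0, as they must be for A^T A). The largest is λ_max ≈ 63.3622, hence ||A||_2 = sqrt(λ_max) ≈ 7.96.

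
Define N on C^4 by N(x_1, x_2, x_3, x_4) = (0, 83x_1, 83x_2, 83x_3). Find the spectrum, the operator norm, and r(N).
sigma(N) = {0}; ||N|| = 83; r(N) = 0. (N is nilpotent with N^4 = 0.)

On C^4, N is a strictly lower-triangular matrix with 83 on the subdiagonal and zeros elsewhere, so its characteristic polynomial is lambda^4 and every eigenvalue is 0: sigma(N) = {0}. For the operator norm, N e_i = 83e_{i+1} for i = 1, ..., 3 and N e_4 = 0, so the singular values of N are 83 (with multiplicity 3) and 0; hence ||N|| = 83. The spectral radius r(N) = max|lambda| = 0. Note ||N|| > r(N) — characteristic of non-normal nilpotent operators. Indeed N^4 = 0.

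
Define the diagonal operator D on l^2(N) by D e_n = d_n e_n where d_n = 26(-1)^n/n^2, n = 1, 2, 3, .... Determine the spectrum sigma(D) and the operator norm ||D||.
sigma(D) = {26(-1)^n/n^2 : n ≥ 1} ∪ {0}; ||D|| = 26

A bounded diagonal operator on l^2 with diagonal entries d_n has spectrum equal to the closure of {d_n : n ≥ 1}: every d_n is an eigenvalue (with eigenvector e_n), so {d_n} ⊂ sigma(D); the spectrum is closed, so its closure is too; and for lambda not in the closure, (D - lambda I) has bounded inverse (the diagonal entries 1/(d_n - lambda) are bounded). For our sequence d_n = 26(-1)^n/n^2, n = 1, 2, 3, ...:
  - {d_n} = {26(-1)^n/n^2 : n ≥ 1}; the only limit point is 0
  - closure = {26(-1)^n/n^2 : n ≥ 1} ∪ {0}
For the norm: a diagonal operator has ||D|| = sup_n |d_n|. Here |d_n| = 26/n^2 is decreasing, so sup_n |d_n| = |d_1| = 26. So ||D|| = 26.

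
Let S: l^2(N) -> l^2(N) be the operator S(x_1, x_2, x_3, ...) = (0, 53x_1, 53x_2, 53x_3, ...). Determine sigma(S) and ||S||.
sigma(S) = closed disk {z in C : |z| ≤ 53}; ||S|| = 53

Note S = 53·U where U is the unit right shift (U x)_k = x_{k-1} (with x_0 := 0); so ||S|| = 53||U|| and sigma(S) = 53·sigma(U). ||S x||^2 = sum_{k≥1} |53x_k|^2 = 2809||x||^2, so ||S|| = 53 and sigma(S) ⊂ {|z| ≤ 53}. For any |lambda| < 53, the equation (S - lambda I) x = 0 forces x_1 = 0, then 53x_k = lambda x_{k+1} ⇒ x = 0, so S has no eigenvalues. But (S - lambda I) is not surjective for |lambda| < 53: solving (S - lambda I) x = e_1 would require x_n proportional to (lambda/53)^(-n), which is not in l^2. So every |lambda| < 53 lies in the residual spectrum. The boundary |lambda| = 53 is in the approximate point spectrum (the spectrum is closed). Hence sigma(S) is the closed disk of radius 53.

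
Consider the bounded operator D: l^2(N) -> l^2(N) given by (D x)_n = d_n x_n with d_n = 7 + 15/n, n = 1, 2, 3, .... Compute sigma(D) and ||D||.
sigma(D) = {7 + 15/n : n ≥ 1} ∪ {7}; ||D|| = 22

A bounded diagonal operator on l^2 with diagonal entries d_n has spectrum equal to the closure of {d_n : n ≥ 1}: every d_n is an eigenvalue (with eigenvector e_n), so {d_n} ⊂ sigma(D); the spectrum is closed, so its closure is too; and for lambda not in the closure, (D - lambda I) has bounded inverse (the diagonal entries 1/(d_n - lambda) are bounded). For our sequence d_n = 7 + 15/n, n = 1, 2, 3, ...:
  - {d_n} = {7 + 15/n : n ≥ 1}; the only limit point is 7
  - closure = {7 + 15/n : n ≥ 1} ∪ {7}
For the norm: a diagonal operator has ||D|| = sup_n |d_n|. Here d_n = 7 + 15/n is positive and decreasing, so sup_n |d_n| = d_1 = 7 + 15 = 22. So ||D|| = 22.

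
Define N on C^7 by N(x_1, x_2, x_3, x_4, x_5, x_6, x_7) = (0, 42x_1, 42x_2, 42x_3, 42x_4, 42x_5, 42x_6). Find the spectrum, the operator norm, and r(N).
sigma(N) = {0}; ||N|| = 42; r(N) = 0. (N is nilpotent with N^7 = 0.)

On C^7, N is a strictly lower-triangular matrix with 42 on the subdiagonal and zeros elsewhere, so its characteristic polynomial is lambda^7 and every eigenvalue is 0: sigma(N) = {0}. For the operator norm, N e_i = 42e_{i+1} for i = 1, ..., 6 and N e_7 = 0, so the singular values of N are 42 (with multiplicity 6) and 0; hence ||N|| = 42. The spectral radius r(N) = max|lambda| = 0. Note ||N|| > r(N) — characteristic of non-normal nilpotent operators. Indeed N^7 = 0.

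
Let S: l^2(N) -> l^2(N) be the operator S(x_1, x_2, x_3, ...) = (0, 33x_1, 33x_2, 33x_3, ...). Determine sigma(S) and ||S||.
sigma(S) = closed disk {z in C : |z| ≤ 33}; ||S|| = 33

Note S = 33·U where U is the unit right shift (U x)_k = x_{k-1} (with x_0 := 0); so ||S|| = 33||U|| and sigma(S) = 33·sigma(U). ||S x||^2 = sum_{k≥1} |33x_k|^2 = 1089||x||^2, so ||S|| = 33 and sigma(S) ⊂ {|z| ≤ 33}. For any |lambda| < 33, the equation (S - lambda I) x = 0 forces x_1 = 0, then 33x_k = lambda x_{k+1} ⇒ x = 0, so S has no eigenvalues. But (S - lambda I) is not surjective for |lambda| < 33: solving (S - lambda I) x = e_1 would require x_n proportional to (lambda/33)^(-n), which is not in l^2. So every |lambda| < 33 lies in the residual spectrum. The boundary |lambda| = 33 is in the approximate point spectrum (the spectrum is closed). Hence sigma(S) is the closed disk of radius 33.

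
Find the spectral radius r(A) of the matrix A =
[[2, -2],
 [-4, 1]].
r(A) = (3 + sqrt(33))/2 ≈ 4.3723

The eigenvalues of A are the roots of its characteristic polynomial. With M = A (coefficients from the trace and determinant):
  p(λ) = det(λ I - M) = λ^2 - 3λ - 6.
For λ^2 - 3λ - 6 the discriminant is 33. It is nonnegative but not a perfect square, so the roots are real and irrational: λ = (3 ± sqrt(33))/2 ≈ 4.3723, -1.3723.
Thus the eigenvalues (to 4 decimals) are 4.3723 (modulus 4.3723); -1.3723 (modulus 1.3723). The spectral radius is the largest modulus: r(A) = (3 + sqrt(33))/2 ≈ 4.3723. (Cross-check: r(A) ≤ ||A||_2 ≈ 4.8442; equality holds whenever A is normal, though it can also hold for some non-normal A.)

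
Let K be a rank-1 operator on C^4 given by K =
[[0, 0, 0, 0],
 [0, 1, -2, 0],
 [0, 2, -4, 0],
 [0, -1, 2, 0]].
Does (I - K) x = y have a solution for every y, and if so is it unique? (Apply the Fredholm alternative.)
(I - K) is invertible (det(I - K) = 4 ≠ 0), so for every y in C^4 the equation (I - K) x = y has a unique solution.

K has rank 1, so it is an outer product K = u v^T: every row of K is a multiple of one row vector. Reading off the entries, u = (0, -1, -2, 1) and v = (0, -1, 2, 0) (row i of K equals u_i·v^T). A rank-one matrix u v^T satisfies K u = u (v·u) and kills the (3)-dimensional subspace v^⊥, so its characteristic polynomial is lambda^3 (lambda - v·u) with v·u = tr K = -3. Hence the eigenvalues of I - K are 1 (multiplicity 3) and 1 - (-3) = 4, so det(I - K) = 4. (Direct check: I - K =
[[1, 0, 0, 0],
 [0, 0, 2, 0],
 [0, -2, 5, 0],
 [0, 1, -2, 1]]
has determinant 4.) The finite-dimensional Fredholm alternative says: either (I - K) is invertible, or ker(I - K) ≠ {0} and then range(I - K) = ker((I - K)^*)^⊥, with dim ker(I - K) = dim ker((I - K)^*). Since det(I - K) ≠ 0, 1 is not an eigenvalue of K and ker(I - K) = {0}, so we are in the first case: for every y there is a unique x = (I - K)^(-1) y. Explicitly, by the Sherman–Morrison formula, (I - u v^T)^(-1) = I + u v^T/(1 - v·u), i.e. (I - K)^(-1) = I + K/(4).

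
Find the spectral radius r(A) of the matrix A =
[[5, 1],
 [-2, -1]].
r(A) = (4 + sqrt(28))/2 ≈ 4.6458

The eigenvalues of A are the roots of its characteristic polynomial. With M = A (coefficients from the trace and determinant):
  p(λ) = det(λ I - M) = λ^2 - 4λ - 3.
For λ^2 - 4λ - 3 the discriminant is 28. It is nonnegative but not a perfect square, so the roots are real and irrational: λ = (4 ± sqrt(28))/2 ≈ 4.6458, -0.6458.
Thus the eigenvalues (to 4 decimals) are 4.6458 (modulus 4.6458); -0.6458 (modulus 0.6458). The spectral radius is the largest modulus: r(A) = (4 + sqrt(28))/2 ≈ 4.6458. (Cross-check: r(A) ≤ ||A||_2 ≈ 5.5414; equality holds whenever A is normal, though it can also hold for some non-normal A.)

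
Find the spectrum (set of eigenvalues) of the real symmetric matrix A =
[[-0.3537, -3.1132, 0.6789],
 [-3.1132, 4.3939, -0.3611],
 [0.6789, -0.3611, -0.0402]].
sigma(A) ≈ {-2, 0, 6}

A is real symmetric, so its spectrum consists of real eigenvalues. Expanding the characteristic polynomial of the displayed matrix gives
  det(λ I - A) = p(λ) = λ^3 + (-4)λ^2 + (-12)λ + (0).
Solving p(λ) = 0 yields eigenvalues ≈ -2, 0, 6. (A is shown rounded to 4 decimals, so these recover the underlying integer eigenvalues to within that precision.)
Verification: the trace of A = 4 equals the sum of eigenvalues 4, and det(A) ≈ -0.0005 matches the eigenvalue product 0.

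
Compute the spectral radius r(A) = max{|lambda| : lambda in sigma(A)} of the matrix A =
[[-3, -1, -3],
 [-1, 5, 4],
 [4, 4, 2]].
r(A) ≈ 7.4469

The eigenvalues of A are the roots of its characteristic polynomial. With M = A (coefficients from the trace, the sum of principal 2x2 minors, and det A):
  p(λ) = det(λ I - M) = λ^3 - 4λ^2 - 16λ - 72.
No integer candidate from the rational root theorem (±divisors of 72) is a root, so the roots are irrational. The cubic discriminant is Δ = -220864 < 0, so there is one real root and a complex-conjugate pair. p(7) = -37 and p(8) = 56 have opposite signs, so a root lies in (7, 8); Newton's method refines it to λ ≈ 7.4469. Dividing out (λ - (7.4469)) leaves approximately λ^2 + 3.4469λ + 9.6685. For λ^2 + 3.4469λ + 9.6685 the discriminant is -26.793. It is negative, so the remaining roots are the complex-conjugate pair λ ≈ -1.7234 ± 2.5881i. Their product equals the constant term, so |λ|^2 ≈ 9.6685 and |λ| ≈ 3.1094.
Thus the eigenvalues (to 4 decimals) are 7.4469 (modulus 7.4469); -1.7234 ± 2.5881i (modulus 3.1094). The spectral radius is the largest modulus: r(A) ≈ 7.4469. (Cross-check: r(A) ≤ ||A||_2 ≈ 8.6399; equality holds whenever A is normal, though it can also hold for some non-normal A.)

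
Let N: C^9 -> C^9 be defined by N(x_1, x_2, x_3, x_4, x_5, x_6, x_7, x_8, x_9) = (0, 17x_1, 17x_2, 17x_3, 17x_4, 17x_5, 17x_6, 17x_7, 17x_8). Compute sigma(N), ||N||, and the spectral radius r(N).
sigma(N) = {0}; ||N|| = 17; r(N) = 0. (N is nilpotent with N^9 = 0.)

On C^9, N is a strictly lower-triangular matrix with 17 on the subdiagonal and zeros elsewhere, so its characteristic polynomial is lambda^9 and every eigenvalue is 0: sigma(N) = {0}. For the operator norm, N e_i = 17e_{i+1} for i = 1, ..., 8 and N e_9 = 0, so the singular values of N are 17 (with multiplicity 8) and 0; hence ||N|| = 17. The spectral radius r(N) = max|lambda| = 0. Note ||N|| > r(N) — characteristic of non-normal nilpotent operators. Indeed N^9 = 0.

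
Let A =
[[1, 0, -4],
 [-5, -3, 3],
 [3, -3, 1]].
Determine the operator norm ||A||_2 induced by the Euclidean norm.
||A||_2 ≈ 7.1803 (= sqrt(largest eigenvalue of A^T A))

||A||_2 = sigma_max(A) = sqrt(lambda_max(A^T A)). Form the symmetric matrix M = A^T A =
[[35, 6, -16],
 [6, 18, -12],
 [-16, -12, 26]].
Its characteristic polynomial (trace, sum of principal 2x2 minors, determinant of M give the coefficients) is
  p(λ) = det(λ I - M) = λ^3 - 79λ^2 + 1572λ - 8100.
No integer candidate from the rational root theorem (±divisors of 8100) is a root, so the roots are irrational. The cubic discriminant is Δ = 244531152 > 0, so there are three distinct real roots. p(8) = -68 and p(9) = 378 have opposite signs, so a root lies in (8, 9); Newton's method refines it to λ ≈ 8.1381. p(19) = 108 and p(20) = -260 have opposite signs, so a root lies in (19, 20); Newton's method refines it to λ ≈ 19.3054. p(51) = -756 and p(52) = 636 have opposite signs, so a root lies in (51, 52); Newton's method refines it to λ ≈ 51.5565. Check (Vieta): the three roots sum to 79, matching tr M = 79.
So the eigenvalues of A^T A are ≈ 8.1381, 19.3054, 51.5565 (all ≥ 0, as they must be for A^T A). The largest is λ_max ≈ 51.5565, hence ||A||_2 = sqrt(λ_max) ≈ 7.1803.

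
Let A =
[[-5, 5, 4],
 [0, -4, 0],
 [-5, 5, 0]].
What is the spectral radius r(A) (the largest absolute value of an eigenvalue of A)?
r(A) = sqrt(20) ≈ 4.4721

The eigenvalues of A are the roots of its characteristic polynomial. With M = A (coefficients from the trace, the sum of principal 2x2 minors, and det A):
  p(λ) = det(λ I - M) = λ^3 + 9λ^2 + 40λ + 80.
By the rational root theorem any rational root is an integer divisor of 80. Testing λ = -4: p(-4) = -64 + 144 - 160 + 80 = 0, so λ = -4 is a root. Dividing out (λ + 4) leaves p(λ) = (λ + 4)(λ^2 + 5λ + 20). For λ^2 + 5λ + 20 the discriminant is -55. It is negative, so the roots are the complex-conjugate pair λ = -5/2 ± (sqrt(55)/2) i ≈ -2.5 ± 3.7081i. For a conjugate pair the product of the roots equals the constant term, so |λ|^2 = 20 and |λ| = sqrt(20) ≈ 4.4721.
Thus the eigenvalues (to 4 decimals) are -2.5 ± 3.7081i (modulus 4.4721); -4 (modulus 4). The spectral radius is the largest modulus: r(A) = sqrt(20) ≈ 4.4721. (Cross-check: r(A) ≤ ||A||_2 ≈ 10.7957; equality holds whenever A is normal, though it can also hold for some non-normal A.)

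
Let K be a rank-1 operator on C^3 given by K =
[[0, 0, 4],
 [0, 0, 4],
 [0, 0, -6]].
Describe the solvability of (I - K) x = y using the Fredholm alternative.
(I - K) is invertible (det(I - K) = 7 ≠ 0), so for every y in C^3 the equation (I - K) x = y has a unique solution.

K has rank 1, so it is an outer product K = u v^T: every row of K is a multiple of one row vector. Reading off the entries, u = (-2, -2, 3) and v = (0, 0, -2) (row i of K equals u_i·v^T). A rank-one matrix u v^T satisfies K u = u (v·u) and kills the (2)-dimensional subspace v^⊥, so its characteristic polynomial is lambda^2 (lambda - v·u) with v·u = tr K = -6. Hence the eigenvalues of I - K are 1 (multiplicity 2) and 1 - (-6) = 7, so det(I - K) = 7. (Direct check: I - K =
[[1, 0, -4],
 [0, 1, -4],
 [0, 0, 7]]
has determinant 7.) The finite-dimensional Fredholm alternative says: either (I - K) is invertible, or ker(I - K) ≠ {0} and then range(I - K) = ker((I - K)^*)^⊥, with dim ker(I - K) = dim ker((I - K)^*). Since det(I - K) ≠ 0, 1 is not an eigenvalue of K and ker(I - K) = {0}, so we are in the first case: for every y there is a unique x = (I - K)^(-1) y. Explicitly, by the Sherman–Morrison formula, (I - u v^T)^(-1) = I + u v^T/(1 - v·u), i.e. (I - K)^(-1) = I + K/(7).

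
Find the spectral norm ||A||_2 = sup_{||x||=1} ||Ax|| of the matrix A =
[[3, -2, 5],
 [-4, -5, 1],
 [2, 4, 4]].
||A||_2 ≈ 8.186 (= sqrt(largest eigenvalue of A^T A))

||A||_2 = sigma_max(A) = sqrt(lambda_max(A^T A)). Form the symmetric matrix M = A^T A =
[[29, 22, 19],
 [22, 45, 1],
 [19, 1, 42]].
Its characteristic polynomial (trace, sum of principal 2x2 minors, determinant of M give the coefficients) is
  p(λ) = det(λ I - M) = λ^3 - 116λ^2 + 3567λ - 19044.
No integer candidate from the rational root theorem (±divisors of 19044) is a root, so the roots are irrational. The cubic discriminant is Δ = 2811248388 > 0, so there are three distinct real roots. p(6) = -1602 and p(7) = 584 have opposite signs, so a root lies in (6, 7); Newton's method refines it to λ ≈ 6.724. p(42) = 234 and p(43) = -640 have opposite signs, so a root lies in (42, 43); Newton's method refines it to λ ≈ 42.2652. p(67) = -16 and p(68) = 1560 have opposite signs, so a root lies in (67, 68); Newton's method refines it to λ ≈ 67.0107. Check (Vieta): the three roots sum to 116, matching tr M = 116.
So the eigenvalues of A^T A are ≈ 6.724, 42.2652, 67.0107 (all ≥ 0, as they must be for A^T A). The largest is λ_max ≈ 67.0107, hence ||A||_2 = sqrt(λ_max) ≈ 8.186.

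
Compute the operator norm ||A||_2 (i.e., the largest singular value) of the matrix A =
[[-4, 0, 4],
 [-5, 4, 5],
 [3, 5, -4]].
||A||_2 ≈ 10.3341 (= sqrt(largest eigenvalue of A^T A))

||A||_2 = sigma_max(A) = sqrt(lambda_max(A^T A)). Form the symmetric matrix M = A^T A =
[[50, -5, -53],
 [-5, 41, 0],
 [-53, 0, 57]].
Its characteristic polynomial (trace, sum of principal 2x2 minors, determinant of M give the coefficients) is
  p(λ) = det(λ I - M) = λ^3 - 148λ^2 + 4403λ - 256.
No integer candidate from the rational root theorem (±divisors of 256) is a root, so the roots are irrational. The cubic discriminant is Δ = 82887878500 > 0, so there are three distinct real roots. p(0) = -256 and p(1) = 4000 have opposite signs, so a root lies in (0, 1); Newton's method refines it to λ ≈ 0.0583. p(41) = 400 and p(42) = -2314 have opposite signs, so a root lies in (41, 42); Newton's method refines it to λ ≈ 41.1485. p(106) = -5450 and p(107) = 1456 have opposite signs, so a root lies in (106, 107); Newton's method refines it to λ ≈ 106.7932. Check (Vieta): the three roots sum to 148, matching tr M = 148.
So the eigenvalues of A^T A are ≈ 0.0583, 41.1485, 106.7932 (all ≥ 0, as they must be for A^T A). The largest is λ_max ≈ 106.7932, hence ||A||_2 = sqrt(λ_max) ≈ 10.3341.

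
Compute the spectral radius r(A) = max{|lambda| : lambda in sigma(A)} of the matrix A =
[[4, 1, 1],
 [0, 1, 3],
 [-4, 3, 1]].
r(A) = sqrt(20) ≈ 4.4721

The eigenvalues of A are the roots of its characteristic polynomial. With M = A (coefficients from the trace, the sum of principal 2x2 minors, and det A):
  p(λ) = det(λ I - M) = λ^3 - 6λ^2 + 4λ + 40.
By the rational root theorem any rational root is an integer divisor of 40. Testing λ = -2: p(-2) = -8 - 24 - 8 + 40 = 0, so λ = -2 is a root. Dividing out (λ + 2) leaves p(λ) = (λ + 2)(λ^2 - 8λ + 20). For λ^2 - 8λ + 20 the discriminant is -16. It is negative, so the roots are the complex-conjugate pair λ = 4 ± (sqrt(16)/2) i ≈ 4 ± 2i. For a conjugate pair the product of the roots equals the constant term, so |λ|^2 = 20 and |λ| = sqrt(20) ≈ 4.4721.
Thus the eigenvalues (to 4 decimals) are 4 ± 2i (modulus 4.4721); -2 (modulus 2). The spectral radius is the largest modulus: r(A) = sqrt(20) ≈ 4.4721. (Cross-check: r(A) ≤ ||A||_2 ≈ 5.9098; equality holds whenever A is normal, though it can also hold for some non-normal A.)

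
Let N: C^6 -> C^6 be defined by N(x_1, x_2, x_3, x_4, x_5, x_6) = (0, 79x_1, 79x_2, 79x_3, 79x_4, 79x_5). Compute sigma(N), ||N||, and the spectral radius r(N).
sigma(N) = {0}; ||N|| = 79; r(N) = 0. (N is nilpotent with N^6 = 0.)

On C^6, N is a strictly lower-triangular matrix with 79 on the subdiagonal and zeros elsewhere, so its characteristic polynomial is lambda^6 and every eigenvalue is 0: sigma(N) = {0}. For the operator norm, N e_i = 79e_{i+1} for i = 1, ..., 5 and N e_6 = 0, so the singular values of N are 79 (with multiplicity 5) and 0; hence ||N|| = 79. The spectral radius r(N) = max|lambda| = 0. Note ||N|| > r(N) — characteristic of non-normal nilpotent operators. Indeed N^6 = 0.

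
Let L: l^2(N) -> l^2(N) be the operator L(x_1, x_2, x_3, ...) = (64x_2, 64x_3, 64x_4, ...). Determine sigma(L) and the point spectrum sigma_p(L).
sigma(L) = closed disk {z in C : |z| ≤ 64}; sigma_p(L) = open disk {z in C : |z| < 64}

Note L = 64·V where V is the unit left shift (V x)_k = x_{k+1}; so sigma(L) = 64·sigma(V) and ||L|| = 64||V||. ||L x||^2 = 4096sum_{k≥2} |x_k|^2 ≤ 4096||x||^2, with equality on {x : x_1 = 0}, so ||L|| = 64. For any lambda with |lambda| < 64, set r = lambda/64 (|r| < 1); the vector x = (1, r, r^2, ...) is in l^2 and satisfies L x = 64(r, r^2, ...) = lambda x, so lambda is an eigenvalue. On the boundary |lambda| = 64 the geometric series diverges, so no l^2 eigenvector exists, but these lambda lie in the approximate point spectrum. Hence sigma(L) is the closed disk of radius 64 and sigma_p(L) is the open disk.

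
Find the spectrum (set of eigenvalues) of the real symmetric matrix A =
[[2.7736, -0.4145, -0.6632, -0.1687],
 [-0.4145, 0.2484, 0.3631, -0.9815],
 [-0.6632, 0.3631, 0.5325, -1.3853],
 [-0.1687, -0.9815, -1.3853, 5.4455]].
sigma(A) ≈ {0, 3, 6} (0 with multiplicity 2)

A is real symmetric, so its spectrum consists of real eigenvalues. Expanding the characteristic polynomial of the displayed matrix gives
  det(λ I - A) = p(λ) = λ^4 + (-9)λ^3 + (18)λ^2 + (0)λ + (0).
Solving p(λ) = 0 yields eigenvalues ≈ 0, 0, 3, 6. (A is shown rounded to 4 decimals, so these recover the underlying integer eigenvalues to within that precision.)
Verification: the trace of A = 9 equals the sum of eigenvalues 9, and det(A) ≈ -0.0000 matches the eigenvalue product 0.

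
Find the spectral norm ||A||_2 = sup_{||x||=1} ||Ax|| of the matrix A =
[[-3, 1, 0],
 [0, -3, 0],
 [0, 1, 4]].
||A||_2 ≈ 4.2964 (= sqrt(largest eigenvalue of A^T A))

||A||_2 = sigma_max(A) = sqrt(lambda_max(A^T A)). Form the symmetric matrix M = A^T A =
[[9, -3, 0],
 [-3, 11, 4],
 [0, 4, 16]].
Its characteristic polynomial (trace, sum of principal 2x2 minors, determinant of M give the coefficients) is
  p(λ) = det(λ I - M) = λ^3 - 36λ^2 + 394λ - 1296.
No integer candidate from the rational root theorem (±divisors of 1296) is a root, so the roots are irrational. The cubic discriminant is Δ = 203936 > 0, so there are three distinct real roots. p(6) = -12 and p(7) = 41 have opposite signs, so a root lies in (6, 7); Newton's method refines it to λ ≈ 6.1796. p(11) = 13 and p(12) = -24 have opposite signs, so a root lies in (11, 12); Newton's method refines it to λ ≈ 11.3616. p(18) = -36 and p(19) = 53 have opposite signs, so a root lies in (18, 19); Newton's method refines it to λ ≈ 18.4588. Check (Vieta): the three roots sum to 36, matching tr M = 36.
So the eigenvalues of A^T A are ≈ 6.1796, 11.3616, 18.4588 (all ≥ 0, as they must be for A^T A). The largest is λ_max ≈ 18.4588, hence ||A||_2 = sqrt(λ_max) ≈ 4.2964.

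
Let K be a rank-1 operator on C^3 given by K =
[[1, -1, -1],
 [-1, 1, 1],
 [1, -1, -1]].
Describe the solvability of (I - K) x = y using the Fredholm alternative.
(I - K) is singular (det(I - K) = 0, i.e. 1 ∈ sigma(K)). (I - K) x = y is solvable iff y ⊥ ker((I - K)^*) = span{(1, -1, -1)}, i.e. iff y_1 - y_2 - y_3 = 0. When solvable, the solutions are x = y + c·(1, -1, 1), c arbitrary (ker(I - K) = span{(1, -1, 1)}, dimension 1).

K has rank 1, so it is an outer product K = u v^T: every row of K is a multiple of one row vector. Reading off the entries, u = (1, -1, 1) and v = (1, -1, -1) (row i of K equals u_i·v^T). A rank-one matrix u v^T satisfies K u = u (v·u) and kills the (2)-dimensional subspace v^⊥, so its characteristic polynomial is lambda^2 (lambda - v·u) with v·u = tr K = 1. Hence the eigenvalues of I - K are 1 (multiplicity 2) and 1 - (1) = 0, so det(I - K) = 0. (Direct check: I - K =
[[0, 1, 1],
 [1, 0, -1],
 [-1, 1, 2]]
has determinant 0.) So 1 is an eigenvalue of K and (I - K) is not invertible. The finite-dimensional Fredholm alternative says: either (I - K) is invertible, or ker(I - K) ≠ {0} and then range(I - K) = ker((I - K)^*)^⊥, with dim ker(I - K) = dim ker((I - K)^*). We are in the second case, so we need both kernels. Kernel of I - K: (I - K) u = u - u (v·u) = u - u = 0, so ker(I - K) = span{u} = span{(1, -1, 1)} (it is exactly 1-dimensional because rank(I - K) = 2). Kernel of the adjoint: K is real, so (I - K)^* = I - K^T = I - v u^T, and (I - v u^T) v = v - v (u·v) = 0; hence ker((I - K)^*) = span{v} = span{(1, -1, -1)}. Therefore (I - K) x = y is solvable iff <y, v> = 0, i.e. iff y_1 - y_2 - y_3 = 0. When this holds, K y = u (v·y) = 0, so (I - K) y = y and x = y is a particular solution; the full solution set is the line x = y + c·u = y + c·(1, -1, 1), c ∈ C.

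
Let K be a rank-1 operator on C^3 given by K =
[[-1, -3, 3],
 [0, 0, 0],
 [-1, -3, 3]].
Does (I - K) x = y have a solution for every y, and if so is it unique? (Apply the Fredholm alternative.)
(I - K) is invertible (det(I - K) = -1 ≠ 0), so for every y in C^3 the equation (I - K) x = y has a unique solution.

K has rank 1, so it is an outer product K = u v^T: every row of K is a multiple of one row vector. Reading off the entries, u = (1, 0, 1) and v = (-1, -3, 3) (row i of K equals u_i·v^T). A rank-one matrix u v^T satisfies K u = u (v·u) and kills the (2)-dimensional subspace v^⊥, so its characteristic polynomial is lambda^2 (lambda - v·u) with v·u = tr K = 2. Hence the eigenvalues of I - K are 1 (multiplicity 2) and 1 - (2) = -1, so det(I - K) = -1. (Direct check: I - K =
[[2, 3, -3],
 [0, 1, 0],
 [1, 3, -2]]
has determinant -1.) The finite-dimensional Fredholm alternative says: either (I - K) is invertible, or ker(I - K) ≠ {0} and then range(I - K) = ker((I - K)^*)^⊥, with dim ker(I - K) = dim ker((I - K)^*). Since det(I - K) ≠ 0, 1 is not an eigenvalue of K and ker(I - K) = {0}, so we are in the first case: for every y there is a unique x = (I - K)^(-1) y. Explicitly, by the Sherman–Morrison formula, (I - u v^T)^(-1) = I + u v^T/(1 - v·u), i.e. (I - K)^(-1) = I - K.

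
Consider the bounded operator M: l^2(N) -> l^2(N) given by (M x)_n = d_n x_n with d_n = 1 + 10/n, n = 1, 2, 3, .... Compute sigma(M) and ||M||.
sigma(M) = {1 + 10/n : n ≥ 1} ∪ {1}; ||M|| = 11

A bounded diagonal operator on l^2 with diagonal entries d_n has spectrum equal to the closure of {d_n : n ≥ 1}: every d_n is an eigenvalue (with eigenvector e_n), so {d_n} ⊂ sigma(M); the spectrum is closed, so its closure is too; and for lambda not in the closure, (M - lambda I) has bounded inverse (the diagonal entries 1/(d_n - lambda) are bounded). For our sequence d_n = 1 + 10/n, n = 1, 2, 3, ...:
  - {d_n} = {1 + 10/n : n ≥ 1}; the only limit point is 1
  - closure = {1 + 10/n : n ≥ 1} ∪ {1}
For the norm: a diagonal operator has ||M|| = sup_n |d_n|. Here d_n = 1 + 10/n is positive and decreasing, so sup_n |d_n| = d_1 = 1 + 10 = 11. So ||M|| = 11.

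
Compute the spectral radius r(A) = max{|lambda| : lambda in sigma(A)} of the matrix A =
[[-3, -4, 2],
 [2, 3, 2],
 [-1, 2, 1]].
r(A) ≈ 3.9169

The eigenvalues of A are the roots of its characteristic polynomial. With M = A (coefficients from the trace, the sum of principal 2x2 minors, and det A):
  p(λ) = det(λ I - M) = λ^3 - λ^2 - 3λ - 33.
No integer candidate from the rational root theorem (±divisors of 33) is a root, so the roots are irrational. The cubic discriminant is Δ = -31200 < 0, so there is one real root and a complex-conjugate pair. p(3) = -24 and p(4) = 3 have opposite signs, so a root lies in (3, 4); Newton's method refines it to λ ≈ 3.9169. Dividing out (λ - (3.9169)) leaves approximately λ^2 + 2.9169λ + 8.4251. For λ^2 + 2.9169λ + 8.4251 the discriminant is -25.1921. It is negative, so the remaining roots are the complex-conjugate pair λ ≈ -1.4584 ± 2.5096i. Their product equals the constant term, so |λ|^2 ≈ 8.4251 and |λ| ≈ 2.9026.
Thus the eigenvalues (to 4 decimals) are 3.9169 (modulus 3.9169); -1.4584 ± 2.5096i (modulus 2.9026). The spectral radius is the largest modulus: r(A) ≈ 3.9169. (Cross-check: r(A) ≤ ||A||_2 ≈ 6.2655; equality holds whenever A is normal, though it can also hold for some non-normal A.)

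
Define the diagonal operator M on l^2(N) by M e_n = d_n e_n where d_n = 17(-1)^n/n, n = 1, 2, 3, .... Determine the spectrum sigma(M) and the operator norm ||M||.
sigma(M) = {17(-1)^n/n : n ≥ 1} ∪ {0}; ||M|| = 17

A bounded diagonal operator on l^2 with diagonal entries d_n has spectrum equal to the closure of {d_n : n ≥ 1}: every d_n is an eigenvalue (with eigenvector e_n), so {d_n} ⊂ sigma(M); the spectrum is closed, so its closure is too; and for lambda not in the closure, (M - lambda I) has bounded inverse (the diagonal entries 1/(d_n - lambda) are bounded). For our sequence d_n = 17(-1)^n/n, n = 1, 2, 3, ...:
  - {d_n} = {17(-1)^n/n : n ≥ 1}; the only limit point is 0
  - closure = {17(-1)^n/n : n ≥ 1} ∪ {0}
For the norm: a diagonal operator has ||M|| = sup_n |d_n|. Here |d_n| = 17/n is decreasing, so sup_n |d_n| = |d_1| = 17. So ||M|| = 17.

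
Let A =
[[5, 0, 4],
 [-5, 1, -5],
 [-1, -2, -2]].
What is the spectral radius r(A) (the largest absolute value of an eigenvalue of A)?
r(A) = (3 + sqrt(73))/2 ≈ 5.772

The eigenvalues of A are the roots of its characteristic polynomial. With M = A (coefficients from the trace, the sum of principal 2x2 minors, and det A):
  p(λ) = det(λ I - M) = λ^3 - 4λ^2 - 13λ + 16.
By the rational root theorem any rational root is an integer divisor of 16. Testing λ = 1: p(1) = 1 - 4 - 13 + 16 = 0, so λ = 1 is a root. Dividing out (λ - 1) leaves p(λ) = (λ - 1)(λ^2 - 3λ - 16). For λ^2 - 3λ - 16 the discriminant is 73. It is nonnegative but not a perfect square, so the roots are real and irrational: λ = (3 ± sqrt(73))/2 ≈ 5.772, -2.772.
Thus the eigenvalues (to 4 decimals) are 5.772 (modulus 5.772); -2.772 (modulus 2.772); 1 (modulus 1). The spectral radius is the largest modulus: r(A) = (3 + sqrt(73))/2 ≈ 5.772. (Cross-check: r(A) ≤ ||A||_2 ≈ 9.7564; equality holds whenever A is normal, though it can also hold for some non-normal A.)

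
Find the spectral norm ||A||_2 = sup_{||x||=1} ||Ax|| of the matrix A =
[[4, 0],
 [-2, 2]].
||A||_2 = sqrt((24 + sqrt(320))/2) ≈ 4.5765 (= sqrt(largest eigenvalue of A^T A))

||A||_2 = sigma_max(A) = sqrt(lambda_max(A^T A)). Form the symmetric matrix M = A^T A =
[[20, -4],
 [-4, 4]].
Its characteristic polynomial (trace, determinant of M give the coefficients) is
  p(λ) = det(λ I - M) = λ^2 - 24λ + 64.
For λ^2 - 24λ + 64 the discriminant is 320. It is nonnegative but not a perfect square, so the roots are real and irrational: λ = (24 ± sqrt(320))/2 ≈ 20.9443, 3.0557.
So the eigenvalues of A^T A are ≈ 3.0557, 20.9443 (all ≥ 0, as they must be for A^T A). The largest is λ_max = (24 + sqrt(320))/2 ≈ 20.9443, hence ||A||_2 = sqrt(λ_max) = sqrt((24 + sqrt(320))/2) ≈ 4.5765.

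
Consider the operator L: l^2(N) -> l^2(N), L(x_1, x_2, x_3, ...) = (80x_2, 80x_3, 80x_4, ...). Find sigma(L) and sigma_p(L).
sigma(L) = closed disk {z in C : |z| ≤ 80}; sigma_p(L) = open disk {z in C : |z| < 80}

Note L = 80·V where V is the unit left shift (V x)_k = x_{k+1}; so sigma(L) = 80·sigma(V) and ||L|| = 80||V||. ||L x||^2 = 6400sum_{k≥2} |x_k|^2 ≤ 6400||x||^2, with equality on {x : x_1 = 0}, so ||L|| = 80. For any lambda with |lambda| < 80, set r = lambda/80 (|r| < 1); the vector x = (1, r, r^2, ...) is in l^2 and satisfies L x = 80(r, r^2, ...) = lambda x, so lambda is an eigenvalue. On the boundary |lambda| = 80 the geometric series diverges, so no l^2 eigenvector exists, but these lambda lie in the approximate point spectrum. Hence sigma(L) is the closed disk of radius 80 and sigma_p(L) is the open disk.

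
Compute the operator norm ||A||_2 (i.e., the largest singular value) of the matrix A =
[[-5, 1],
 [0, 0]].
||A||_2 = sqrt(26) ≈ 5.099 (= sqrt(largest eigenvalue of A^T A))

||A||_2 = sigma_max(A) = sqrt(lambda_max(A^T A)). Form the symmetric matrix M = A^T A =
[[25, -5],
 [-5, 1]].
Its characteristic polynomial (trace, determinant of M give the coefficients) is
  p(λ) = det(λ I - M) = λ^2 - 26λ.
For λ^2 - 26λ the discriminant is 676. It is a perfect square (26^2), so the roots are rational: λ = (26 ± 26)/2 = 26, 0.
So the eigenvalues of A^T A are ≈ 0, 26 (all ≥ 0, as they must be for A^T A). The largest is λ_max = 26, hence ||A||_2 = sqrt(λ_max) = sqrt(26) ≈ 5.099.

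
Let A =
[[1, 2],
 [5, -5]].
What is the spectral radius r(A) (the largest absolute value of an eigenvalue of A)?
r(A) = (4 + sqrt(76))/2 ≈ 6.3589

The eigenvalues of A are the roots of its characteristic polynomial. With M = A (coefficients from the trace and determinant):
  p(λ) = det(λ I - M) = λ^2 + 4λ - 15.
For λ^2 + 4λ - 15 the discriminant is 76. It is nonnegative but not a perfect square, so the roots are real and irrational: λ = (-4 ± sqrt(76))/2 ≈ 2.3589, -6.3589.
Thus the eigenvalues (to 4 decimals) are 2.3589 (modulus 2.3589); -6.3589 (modulus 6.3589). The spectral radius is the largest modulus: r(A) = (4 + sqrt(76))/2 ≈ 6.3589. (Cross-check: r(A) ≤ ||A||_2 ≈ 7.1098; equality holds whenever A is normal, though it can also hold for some non-normal A.)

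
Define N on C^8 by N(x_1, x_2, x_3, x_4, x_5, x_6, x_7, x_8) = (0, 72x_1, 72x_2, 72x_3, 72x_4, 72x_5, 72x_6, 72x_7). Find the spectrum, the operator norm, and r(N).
sigma(N) = {0}; ||N|| = 72; r(N) = 0. (N is nilpotent with N^8 = 0.)

On C^8, N is a strictly lower-triangular matrix with 72 on the subdiagonal and zeros elsewhere, so its characteristic polynomial is lambda^8 and every eigenvalue is 0: sigma(N) = {0}. For the operator norm, N e_i = 72e_{i+1} for i = 1, ..., 7 and N e_8 = 0, so the singular values of N are 72 (with multiplicity 7) and 0; hence ||N|| = 72. The spectral radius r(N) = max|lambda| = 0. Note ||N|| > r(N) — characteristic of non-normal nilpotent operators. Indeed N^8 = 0.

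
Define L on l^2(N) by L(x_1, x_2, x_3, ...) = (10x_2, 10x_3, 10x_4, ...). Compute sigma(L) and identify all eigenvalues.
sigma(L) = closed disk {z in C : |z| ≤ 10}; sigma_p(L) = open disk {z in C : |z| < 10}

Note L = 10·V where V is the unit left shift (V x)_k = x_{k+1}; so sigma(L) = 10·sigma(V) and ||L|| = 10||V||. ||L x||^2 = 100sum_{k≥2} |x_k|^2 ≤ 100||x||^2, with equality on {x : x_1 = 0}, so ||L|| = 10. For any lambda with |lambda| < 10, set r = lambda/10 (|r| < 1); the vector x = (1, r, r^2, ...) is in l^2 and satisfies L x = 10(r, r^2, ...) = lambda x, so lambda is an eigenvalue. On the boundary |lambda| = 10 the geometric series diverges, so no l^2 eigenvector exists, but these lambda lie in the approximate point spectrum. Hence sigma(L) is the closed disk of radius 10 and sigma_p(L) is the open disk.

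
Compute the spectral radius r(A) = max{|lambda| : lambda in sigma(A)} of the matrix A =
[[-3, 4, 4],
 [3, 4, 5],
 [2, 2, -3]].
r(A) ≈ 7.0609

The eigenvalues of A are the roots of its characteristic polynomial. With M = A (coefficients from the trace, the sum of principal 2x2 minors, and det A):
  p(λ) = det(λ I - M) = λ^3 + 2λ^2 - 45λ - 134.
No integer candidate from the rational root theorem (±divisors of 134) is a root, so the roots are irrational. The cubic discriminant is Δ = 109156 > 0, so there are three distinct real roots. p(-6) = -8 and p(-5) = 16 have opposite signs, so a root lies in (-6, -5); Newton's method refines it to λ ≈ -5.7743. p(-4) = 14 and p(-3) = -8 have opposite signs, so a root lies in (-4, -3); Newton's method refines it to λ ≈ -3.2866. p(7) = -8 and p(8) = 146 have opposite signs, so a root lies in (7, 8); Newton's method refines it to λ ≈ 7.0609. Check (Vieta): the three roots sum to -2, matching tr M = -2.
Thus the eigenvalues (to 4 decimals) are -5.7743 (modulus 5.7743); -3.2866 (modulus 3.2866); 7.0609 (modulus 7.0609). The spectral radius is the largest modulus: r(A) ≈ 7.0609. (Cross-check: r(A) ≤ ||A||_2 ≈ 8.5911; equality holds whenever A is normal, though it can also hold for some non-normal A.)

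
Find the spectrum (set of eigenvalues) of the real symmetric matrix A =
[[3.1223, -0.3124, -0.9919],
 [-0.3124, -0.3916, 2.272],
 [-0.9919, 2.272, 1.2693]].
sigma(A) ≈ {-2, 2, 4}

A is real symmetric, so its spectrum consists of real eigenvalues. Expanding the characteristic polynomial of the displayed matrix gives
  det(λ I - A) = p(λ) = λ^3 + (-4)λ^2 + (-4)λ + (16).
Solving p(λ) = 0 yields eigenvalues ≈ -2, 2, 4. (A is shown rounded to 4 decimals, so these recover the underlying integer eigenvalues to within that precision.)
Verification: the trace of A = 4 equals the sum of eigenvalues 4, and det(A) ≈ -15.9998 matches the eigenvalue product -16.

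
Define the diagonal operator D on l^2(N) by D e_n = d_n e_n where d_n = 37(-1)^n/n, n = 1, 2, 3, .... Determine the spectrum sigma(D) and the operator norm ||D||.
sigma(D) = {37(-1)^n/n : n ≥ 1} ∪ {0}; ||D|| = 37

A bounded diagonal operator on l^2 with diagonal entries d_n has spectrum equal to the closure of {d_n : n ≥ 1}: every d_n is an eigenvalue (with eigenvector e_n), so {d_n} ⊂ sigma(D); the spectrum is closed, so its closure is too; and for lambda not in the closure, (D - lambda I) has bounded inverse (the diagonal entries 1/(d_n - lambda) are bounded). For our sequence d_n = 37(-1)^n/n, n = 1, 2, 3, ...:
  - {d_n} = {37(-1)^n/n : n ≥ 1}; the only limit point is 0
  - closure = {37(-1)^n/n : n ≥ 1} ∪ {0}
For the norm: a diagonal operator has ||D|| = sup_n |d_n|. Here |d_n| = 37/n is decreasing, so sup_n |d_n| = |d_1| = 37. So ||D|| = 37.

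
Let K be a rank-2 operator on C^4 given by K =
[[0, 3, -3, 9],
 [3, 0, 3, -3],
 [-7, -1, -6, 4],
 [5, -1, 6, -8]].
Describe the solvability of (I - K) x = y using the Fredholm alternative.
(I - K) is invertible (det(I - K) = -36 ≠ 0), so for every y in C^4 the equation (I - K) x = y has a unique solution.

K has rank 2 and factors as K = U V^T = u1 v1^T + u2 v2^T with u1 = (-3, 0, 1, 1), v1 = (-1, -1, 0, -2), u2 = (1, -1, 2, -2), v2 = (-3, 0, -3, 3) (multiplying out reproduces the displayed K). The nonzero eigenvalues of U V^T coincide with those of the 2 x 2 matrix G = V^T U = [[v1·u1, v1·u2], [v2·u1, v2·u2]] = [[1, 4], [9, -15]], and by the Sylvester determinant identity det(I_4 - U V^T) = det(I_2 - V^T U) = det([[0, -4], [-9, 16]]) = (0)(16) - (-4)(-9) = -36. (Direct check: I - K =
[[1, -3, 3, -9],
 [-3, 1, -3, 3],
 [7, 1, 7, -4],
 [-5, 1, -6, 9]]
has determinant -36.) The finite-dimensional Fredholm alternative says: either (I - K) is invertible, or ker(I - K) ≠ {0} and then range(I - K) = ker((I - K)^*)^⊥, with dim ker(I - K) = dim ker((I - K)^*). Since det(I - K) ≠ 0, 1 is not an eigenvalue of K and ker(I - K) = {0}, so we are in the first case: for every y there is a unique x = (I - K)^(-1) y. (Explicitly, by the Woodbury identity, (I - U V^T)^(-1) = I + U (I_2 - G)^(-1) V^T.)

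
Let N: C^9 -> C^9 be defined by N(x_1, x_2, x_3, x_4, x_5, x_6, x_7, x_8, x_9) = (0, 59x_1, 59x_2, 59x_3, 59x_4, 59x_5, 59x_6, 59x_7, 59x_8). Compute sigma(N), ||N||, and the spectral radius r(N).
sigma(N) = {0}; ||N|| = 59; r(N) = 0. (N is nilpotent with N^9 = 0.)

On C^9, N is a strictly lower-triangular matrix with 59 on the subdiagonal and zeros elsewhere, so its characteristic polynomial is lambda^9 and every eigenvalue is 0: sigma(N) = {0}. For the operator norm, N e_i = 59e_{i+1} for i = 1, ..., 8 and N e_9 = 0, so the singular values of N are 59 (with multiplicity 8) and 0; hence ||N|| = 59. The spectral radius r(N) = max|lambda| = 0. Note ||N|| > r(N) — characteristic of non-normal nilpotent operators. Indeed N^9 = 0.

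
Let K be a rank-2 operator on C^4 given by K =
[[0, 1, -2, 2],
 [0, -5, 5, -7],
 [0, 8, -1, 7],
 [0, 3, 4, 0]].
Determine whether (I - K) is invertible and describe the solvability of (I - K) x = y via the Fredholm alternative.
(I - K) is invertible (det(I - K) = -35 ≠ 0), so for every y in C^4 the equation (I - K) x = y has a unique solution.

K has rank 2 and factors as K = U V^T = u1 v1^T + u2 v2^T with u1 = (0, -1, 3, 2), v1 = (0, 2, 1, 1), u2 = (-1, 3, -2, 1), v2 = (0, -1, 2, -2) (multiplying out reproduces the displayed K). The nonzero eigenvalues of U V^T coincide with those of the 2 x 2 matrix G = V^T U = [[v1·u1, v1·u2], [v2·u1, v2·u2]] = [[3, 5], [3, -9]], and by the Sylvester determinant identity det(I_4 - U V^T) = det(I_2 - V^T U) = det([[-2, -5], [-3, 10]]) = (-2)(10) - (-5)(-3) = -35. (Direct check: I - K =
[[1, -1, 2, -2],
 [0, 6, -5, 7],
 [0, -8, 2, -7],
 [0, -3, -4, 1]]
has determinant -35.) The finite-dimensional Fredholm alternative says: either (I - K) is invertible, or ker(I - K) ≠ {0} and then range(I - K) = ker((I - K)^*)^⊥, with dim ker(I - K) = dim ker((I - K)^*). Since det(I - K) ≠ 0, 1 is not an eigenvalue of K and ker(I - K) = {0}, so we are in the first case: for every y there is a unique x = (I - K)^(-1) y. (Explicitly, by the Woodbury identity, (I - U V^T)^(-1) = I + U (I_2 - G)^(-1) V^T.)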